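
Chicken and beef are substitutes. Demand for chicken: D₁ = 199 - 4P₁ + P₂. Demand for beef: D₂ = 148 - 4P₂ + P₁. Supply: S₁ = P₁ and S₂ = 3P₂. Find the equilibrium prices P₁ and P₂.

Market 1: 199 - 4P₁ + P₂ = P₁ → 5P₁ - P₂ = 199.
Market 2: 7P₂ - P₁ = 148.
Eliminating P₂: 7×(1) + 1×(2) gives 34P₁ = 1541, so P₁ = 1541/34.
Back-substitute into (2): P₂ = (148 + 1×1541/34) / 7 = 939/34.

P₁ = 1541/34, P₂ = 939/34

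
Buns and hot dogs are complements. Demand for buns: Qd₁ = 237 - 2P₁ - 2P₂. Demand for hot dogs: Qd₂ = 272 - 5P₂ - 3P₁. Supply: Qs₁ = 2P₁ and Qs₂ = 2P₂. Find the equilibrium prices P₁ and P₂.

P₁ = 1115/22, P₂ = 377/22

Market 1: 237 - 2P₁ - 2P₂ = 2P₁ → 4P₁ + 2P₂ = 237.
Market 2: 7P₂ + 3P₁ = 272.
Eliminating P₂: 7×(1) − 2×(2) gives 22P₁ = 1115, so P₁ = 1115/22.
Back-substitute into (2): P₂ = (272 − 3×1115/22) / 7 = 377/22.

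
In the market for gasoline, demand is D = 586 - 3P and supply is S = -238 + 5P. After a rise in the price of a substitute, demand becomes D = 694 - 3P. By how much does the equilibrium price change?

ΔP = 13.5

Original equilibrium: P* = 103, Q* = 277.
New equilibrium: 694 - 3P = -238 + 5P, so 932 = 8P and P' = 116.5; Q' = 694 − 3(116.5) = 344.5.
Change in price: 116.5 − 103 = 13.5.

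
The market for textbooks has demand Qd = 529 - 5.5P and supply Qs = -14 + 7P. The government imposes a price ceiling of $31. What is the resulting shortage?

Equilibrium price would be P* = 43.44, so the ceiling at 31 binds.
At P = 31: Qd = 529 − 5.5(31) = 358.5, Qs = -14 + 7(31) = 203.
Shortage = 358.5 − 203 = 155.5.

Shortage = 155.5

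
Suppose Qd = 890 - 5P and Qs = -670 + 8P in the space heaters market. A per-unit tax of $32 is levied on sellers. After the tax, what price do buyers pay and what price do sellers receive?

Pre-tax equilibrium: P* = 120, Q* = 290.
Tax on sellers shifts supply to Qs = -670 + 8(P − 32) = -926 + 8P.
890 - 5P = -926 + 8P gives buyer price Pb = 1816/13; sellers receive Ps = 1816/13 − 32 = 1400/13.
New quantity: Q = 890 − 5(1816/13) = 2490/13.

Buyers pay 1816/13, sellers receive 1400/13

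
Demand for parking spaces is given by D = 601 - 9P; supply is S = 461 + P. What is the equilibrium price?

Set D = S: 601 - 9P = 461 + P.
140 = 10P, so P* = 14.
Q* = 601 − 9(14) = 475.

P* = 14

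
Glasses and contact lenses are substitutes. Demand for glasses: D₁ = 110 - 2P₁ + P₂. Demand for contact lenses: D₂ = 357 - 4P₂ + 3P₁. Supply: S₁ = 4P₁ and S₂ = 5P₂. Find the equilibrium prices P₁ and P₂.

P₁ = 449/17, P₂ = 824/17

Market 1: 110 - 2P₁ + P₂ = 4P₁ → 6P₁ - P₂ = 110.
Market 2: 9P₂ - 3P₁ = 357.
Eliminating P₂: 9×(1) + 1×(2) gives 51P₁ = 1347, so P₁ = 449/17.
Back-substitute into (2): P₂ = (357 + 3×449/17) / 9 = 824/17.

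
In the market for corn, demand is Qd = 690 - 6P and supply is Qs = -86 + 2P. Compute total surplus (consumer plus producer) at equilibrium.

Total surplus = 3888

Equilibrium: 690 - 6P = -86 + 2P gives P* = 97, Q* = 108.
Demand choke price: P = 115; supply starts at P = 43.
CS = ½(115 − 97)(108) = 972; PS = ½(97 − 43)(108) = 2916.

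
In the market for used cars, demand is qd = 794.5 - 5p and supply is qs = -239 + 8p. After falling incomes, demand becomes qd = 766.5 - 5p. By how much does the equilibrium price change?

Original equilibrium: p* = 79.5, q* = 397.
New equilibrium: 766.5 - 5p = -239 + 8p, so 1005.5 = 13p and p' = 2011/26; q' = 766.5 − 5(2011/26) = 4937/13.
Change in price: 2011/26 − 79.5 = -28/13.

Δp = -28/13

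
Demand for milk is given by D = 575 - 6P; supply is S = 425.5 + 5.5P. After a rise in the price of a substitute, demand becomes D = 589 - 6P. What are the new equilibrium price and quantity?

P' = 327/23, Q' = 11585/23

Original equilibrium: P* = 13, Q* = 497.
New equilibrium: 589 - 6P = 425.5 + 5.5P, so 163.5 = 11.5P and P' = 327/23; Q' = 589 − 6(327/23) = 11585/23.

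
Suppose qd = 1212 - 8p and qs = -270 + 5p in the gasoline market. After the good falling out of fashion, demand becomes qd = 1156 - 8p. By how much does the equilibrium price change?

Original equilibrium: p* = 114, q* = 300.
New equilibrium: 1156 - 8p = -270 + 5p, so 1426 = 13p and p' = 1426/13; q' = 1156 − 8(1426/13) = 3620/13.
Change in price: 1426/13 − 114 = -56/13.

Δp = -56/13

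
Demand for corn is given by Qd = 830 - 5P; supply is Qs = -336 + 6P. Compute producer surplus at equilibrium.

Producer surplus = 7500

Equilibrium: 830 - 5P = -336 + 6P gives P* = 106, Q* = 300.
Supply starts at P = 56 (where Qs = 0).
PS = ½(106 − 56)(300) = 7500.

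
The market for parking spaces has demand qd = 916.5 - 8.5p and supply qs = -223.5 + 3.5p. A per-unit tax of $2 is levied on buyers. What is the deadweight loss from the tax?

Deadweight loss = 119/24

Pre-tax equilibrium: p* = 95, q* = 109.
Tax on buyers shifts demand to qd = 916.5 − 8.5(p + 2) = 899.5 - 8.5p.
899.5 - 8.5p = -223.5 + 3.5p gives seller price ps = 1123/12; buyers pay pb = 1123/12 + 2 = 1147/12.
New quantity: q = 916.5 − 8.5(1147/12) = 2497/24.
DWL = ½ × 2 × (109 − 2497/24) = 119/24.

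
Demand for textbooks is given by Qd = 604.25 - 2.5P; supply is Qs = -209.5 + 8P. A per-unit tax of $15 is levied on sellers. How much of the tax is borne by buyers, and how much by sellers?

Pre-tax equilibrium: P* = 77.5, Q* = 410.5.
Tax on sellers shifts supply to Qs = -209.5 + 8(P − 15) = -329.5 + 8P.
604.25 - 2.5P = -329.5 + 8P gives buyer price Pb = 1245/14; sellers receive Ps = 1245/14 − 15 = 1035/14.
New quantity: Q = 604.25 − 2.5(1245/14) = 5347/14.
Buyer burden = 1245/14 − 77.5 = 80/7; seller burden = 77.5 − 1035/14 = 25/7.

Buyers bear 80/7, sellers bear 25/7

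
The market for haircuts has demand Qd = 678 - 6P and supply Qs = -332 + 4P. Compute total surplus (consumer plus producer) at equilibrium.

Total surplus = 1080

Equilibrium: 678 - 6P = -332 + 4P gives P* = 101, Q* = 72.
Demand choke price: P = 113; supply starts at P = 83.
CS = ½(113 − 101)(72) = 432; PS = ½(101 − 83)(72) = 648.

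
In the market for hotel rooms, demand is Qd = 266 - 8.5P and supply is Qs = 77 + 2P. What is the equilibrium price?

P* = 18

Set Qd = Qs: 266 - 8.5P = 77 + 2P.
189 = 10.5P, so P* = 18.
Q* = 266 − 8.5(18) = 113.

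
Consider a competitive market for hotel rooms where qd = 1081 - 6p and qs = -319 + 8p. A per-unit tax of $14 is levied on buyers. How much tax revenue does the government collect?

Tax revenue = 6062

Pre-tax equilibrium: p* = 100, q* = 481.
Tax on buyers shifts demand to qd = 1081 − 6(p + 14) = 997 - 6p.
997 - 6p = -319 + 8p gives seller price ps = 94; buyers pay pb = 94 + 14 = 108.
New quantity: q = 1081 − 6(108) = 433.
Revenue = 14 × 433 = 6062.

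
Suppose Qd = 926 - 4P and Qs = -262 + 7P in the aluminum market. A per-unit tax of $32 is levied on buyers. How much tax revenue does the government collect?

Tax revenue = 145216/11

Pre-tax equilibrium: P* = 108, Q* = 494.
Tax on buyers shifts demand to Qd = 926 − 4(P + 32) = 798 - 4P.
798 - 4P = -262 + 7P gives seller price Ps = 1060/11; buyers pay Pb = 1060/11 + 32 = 1412/11.
New quantity: Q = 926 − 4(1412/11) = 4538/11.
Revenue = 32 × 4538/11 = 145216/11.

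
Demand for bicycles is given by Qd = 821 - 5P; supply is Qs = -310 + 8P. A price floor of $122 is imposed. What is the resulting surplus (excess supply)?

Equilibrium price would be P* = 87, so the floor at 122 binds.
At P = 122: Qd = 211, Qs = 666.
Surplus = 666 − 211 = 455.

Surplus = 455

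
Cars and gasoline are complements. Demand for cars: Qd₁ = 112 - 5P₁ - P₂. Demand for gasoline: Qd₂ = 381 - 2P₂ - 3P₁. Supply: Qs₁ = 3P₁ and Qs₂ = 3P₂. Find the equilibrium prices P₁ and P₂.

P₁ = 179/37, P₂ = 2712/37

Market 1: 112 - 5P₁ - P₂ = 3P₁ → 8P₁ + P₂ = 112.
Market 2: 5P₂ + 3P₁ = 381.
Eliminating P₂: 5×(1) − 1×(2) gives 37P₁ = 179, so P₁ = 179/37.
Back-substitute into (2): P₂ = (381 − 3×179/37) / 5 = 2712/37.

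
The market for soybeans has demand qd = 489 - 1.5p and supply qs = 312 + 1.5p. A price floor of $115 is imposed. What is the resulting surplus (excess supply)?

Surplus = 168

Equilibrium price would be p* = 59, so the floor at 115 binds.
At p = 115: qd = 316.5, qs = 484.5.
Surplus = 484.5 − 316.5 = 168.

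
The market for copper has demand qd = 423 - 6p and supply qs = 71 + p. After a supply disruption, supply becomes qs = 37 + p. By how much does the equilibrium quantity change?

Δq = -204/7

Original equilibrium: p* = 352/7, q* = 849/7.
New equilibrium: 423 - 6p = 37 + p, so 386 = 7p and p' = 386/7; q' = 423 − 6(386/7) = 645/7.
Change in quantity: 645/7 − 849/7 = -204/7.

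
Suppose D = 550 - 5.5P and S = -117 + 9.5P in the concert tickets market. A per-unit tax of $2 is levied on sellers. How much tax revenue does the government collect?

Pre-tax equilibrium: P* = 667/15, Q* = 9163/30.
Tax on sellers shifts supply to S = -117 + 9.5(P − 2) = -136 + 9.5P.
550 - 5.5P = -136 + 9.5P gives buyer price Pb = 686/15; sellers receive Ps = 686/15 − 2 = 656/15.
New quantity: Q = 550 − 5.5(686/15) = 4477/15.
Revenue = 2 × 4477/15 = 8954/15.

Tax revenue = 8954/15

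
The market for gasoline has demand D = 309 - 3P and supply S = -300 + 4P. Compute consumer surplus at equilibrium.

Equilibrium: 309 - 3P = -300 + 4P gives P* = 87, Q* = 48.
Demand choke price (D = 0): P = 103.
CS = ½(103 − 87)(48) = 384.

Consumer surplus = 384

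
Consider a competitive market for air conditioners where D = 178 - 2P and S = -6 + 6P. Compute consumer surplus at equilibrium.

Equilibrium: 178 - 2P = -6 + 6P gives P* = 23, Q* = 132.
Demand choke price (D = 0): P = 89.
CS = ½(89 − 23)(132) = 4356.

Consumer surplus = 4356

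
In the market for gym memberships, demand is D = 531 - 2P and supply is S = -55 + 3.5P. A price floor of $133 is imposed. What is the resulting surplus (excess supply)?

Equilibrium price would be P* = 1172/11, so the floor at 133 binds.
At P = 133: D = 265, S = 410.5.
Surplus = 410.5 − 265 = 145.5.

Surplus = 145.5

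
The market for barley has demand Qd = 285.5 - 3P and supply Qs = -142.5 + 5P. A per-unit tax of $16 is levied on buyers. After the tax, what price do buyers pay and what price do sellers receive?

Buyers pay $63.5, sellers receive $47.5

Pre-tax equilibrium: P* = 53.5, Q* = 125.
Tax on buyers shifts demand to Qd = 285.5 − 3(P + 16) = 237.5 - 3P.
237.5 - 3P = -142.5 + 5P gives seller price Ps = 47.5; buyers pay Pb = 47.5 + 16 = 63.5.
New quantity: Q = 285.5 − 3(63.5) = 95.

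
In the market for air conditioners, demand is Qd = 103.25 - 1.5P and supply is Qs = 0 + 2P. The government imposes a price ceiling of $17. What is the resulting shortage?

Equilibrium price would be P* = 29.5, so the ceiling at 17 binds.
At P = 17: Qd = 103.25 − 1.5(17) = 77.75, Qs = 0 + 2(17) = 34.
Shortage = 77.75 − 34 = 43.75.

Shortage = 43.75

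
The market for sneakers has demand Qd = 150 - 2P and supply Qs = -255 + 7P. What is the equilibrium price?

Set Qd = Qs: 150 - 2P = -255 + 7P.
405 = 9P, so P* = 45.
Q* = 150 − 2(45) = 60.

P* = 45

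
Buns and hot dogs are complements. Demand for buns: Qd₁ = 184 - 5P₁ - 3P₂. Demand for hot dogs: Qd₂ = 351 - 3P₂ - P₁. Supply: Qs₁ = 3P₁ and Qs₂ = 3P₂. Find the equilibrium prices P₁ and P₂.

P₁ = 17/15, P₂ = 2624/45

Market 1: 184 - 5P₁ - 3P₂ = 3P₁ → 8P₁ + 3P₂ = 184.
Market 2: 6P₂ + P₁ = 351.
Eliminating P₂: 6×(1) − 3×(2) gives 45P₁ = 51, so P₁ = 17/15.
Back-substitute into (2): P₂ = (351 − 1×17/15) / 6 = 2624/45.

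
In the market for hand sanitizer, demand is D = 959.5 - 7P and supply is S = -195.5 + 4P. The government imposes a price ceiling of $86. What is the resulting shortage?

Shortage = 209

Equilibrium price would be P* = 105, so the ceiling at 86 binds.
At P = 86: D = 959.5 − 7(86) = 357.5, S = -195.5 + 4(86) = 148.5.
Shortage = 357.5 − 148.5 = 209.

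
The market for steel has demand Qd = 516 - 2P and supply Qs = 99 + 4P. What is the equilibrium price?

Set Qd = Qs: 516 - 2P = 99 + 4P.
417 = 6P, so P* = 69.5.
Q* = 516 − 2(69.5) = 377.

P* = 69.5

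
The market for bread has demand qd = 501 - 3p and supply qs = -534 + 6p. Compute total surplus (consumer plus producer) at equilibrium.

Total surplus = 6084

Equilibrium: 501 - 3p = -534 + 6p gives p* = 115, q* = 156.
Demand choke price: p = 167; supply starts at p = 89.
CS = ½(167 − 115)(156) = 4056; PS = ½(115 − 89)(156) = 2028.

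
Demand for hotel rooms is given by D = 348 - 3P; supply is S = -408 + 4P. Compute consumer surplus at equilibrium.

Equilibrium: 348 - 3P = -408 + 4P gives P* = 108, Q* = 24.
Demand choke price (D = 0): P = 116.
CS = ½(116 − 108)(24) = 96.

Consumer surplus = 96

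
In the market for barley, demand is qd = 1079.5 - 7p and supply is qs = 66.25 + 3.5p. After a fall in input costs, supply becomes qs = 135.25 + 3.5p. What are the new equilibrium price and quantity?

p' = 1259/14, q' = 450

Original equilibrium: p* = 96.5, q* = 404.
New equilibrium: 1079.5 - 7p = 135.25 + 3.5p, so 944.25 = 10.5p and p' = 1259/14; q' = 1079.5 − 7(1259/14) = 450.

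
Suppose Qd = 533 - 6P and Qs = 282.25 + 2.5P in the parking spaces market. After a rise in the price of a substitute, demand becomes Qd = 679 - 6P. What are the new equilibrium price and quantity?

Original equilibrium: P* = 29.5, Q* = 356.
New equilibrium: 679 - 6P = 282.25 + 2.5P, so 396.75 = 8.5P and P' = 1587/34; Q' = 679 − 6(1587/34) = 6782/17.

P' = 1587/34, Q' = 6782/17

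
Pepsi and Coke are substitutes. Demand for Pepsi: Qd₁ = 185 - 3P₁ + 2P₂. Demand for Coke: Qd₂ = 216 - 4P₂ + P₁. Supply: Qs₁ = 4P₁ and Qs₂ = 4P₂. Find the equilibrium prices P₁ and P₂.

Market 1: 185 - 3P₁ + 2P₂ = 4P₁ → 7P₁ - 2P₂ = 185.
Market 2: 8P₂ - P₁ = 216.
Eliminating P₂: 8×(1) + 2×(2) gives 54P₁ = 1912, so P₁ = 956/27.
Back-substitute into (2): P₂ = (216 + 1×956/27) / 8 = 1697/54.

P₁ = 956/27, P₂ = 1697/54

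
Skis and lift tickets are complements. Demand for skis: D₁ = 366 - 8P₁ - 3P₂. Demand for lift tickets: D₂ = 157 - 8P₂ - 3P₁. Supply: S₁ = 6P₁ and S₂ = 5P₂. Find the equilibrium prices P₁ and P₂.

P₁ = 4287/173, P₂ = 1100/173

Market 1: 366 - 8P₁ - 3P₂ = 6P₁ → 14P₁ + 3P₂ = 366.
Market 2: 13P₂ + 3P₁ = 157.
Eliminating P₂: 13×(1) − 3×(2) gives 173P₁ = 4287, so P₁ = 4287/173.
Back-substitute into (2): P₂ = (157 − 3×4287/173) / 13 = 1100/173.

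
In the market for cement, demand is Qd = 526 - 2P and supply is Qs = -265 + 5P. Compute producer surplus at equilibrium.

Producer surplus = 9000

Equilibrium: 526 - 2P = -265 + 5P gives P* = 113, Q* = 300.
Supply starts at P = 53 (where Qs = 0).
PS = ½(113 − 53)(300) = 9000.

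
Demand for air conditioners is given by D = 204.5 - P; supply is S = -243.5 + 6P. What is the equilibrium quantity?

Set D = S: 204.5 - P = -243.5 + 6P.
448 = 7P, so P* = 64.
Q* = 204.5 − 1(64) = 140.5.

Q* = 140.5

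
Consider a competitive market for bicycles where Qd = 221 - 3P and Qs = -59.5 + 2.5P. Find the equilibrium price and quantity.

Set Qd = Qs: 221 - 3P = -59.5 + 2.5P.
280.5 = 5.5P, so P* = 51.
Q* = 221 − 3(51) = 68.

P* = 51, Q* = 68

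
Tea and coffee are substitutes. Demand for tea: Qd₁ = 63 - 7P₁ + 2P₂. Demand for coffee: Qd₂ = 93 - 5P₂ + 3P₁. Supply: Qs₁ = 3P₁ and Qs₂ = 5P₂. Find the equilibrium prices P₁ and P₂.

P₁ = 408/47, P₂ = 1119/94

Market 1: 63 - 7P₁ + 2P₂ = 3P₁ → 10P₁ - 2P₂ = 63.
Market 2: 10P₂ - 3P₁ = 93.
Eliminating P₂: 10×(1) + 2×(2) gives 94P₁ = 816, so P₁ = 408/47.
Back-substitute into (2): P₂ = (93 + 3×408/47) / 10 = 1119/94.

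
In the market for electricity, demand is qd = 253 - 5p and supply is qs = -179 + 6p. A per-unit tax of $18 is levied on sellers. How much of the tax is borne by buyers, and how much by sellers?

Pre-tax equilibrium: p* = 432/11, q* = 623/11.
Tax on sellers shifts supply to qs = -179 + 6(p − 18) = -287 + 6p.
253 - 5p = -287 + 6p gives buyer price pb = 540/11; sellers receive ps = 540/11 − 18 = 342/11.
New quantity: q = 253 − 5(540/11) = 83/11.
Buyer burden = 540/11 − 432/11 = 108/11; seller burden = 432/11 − 342/11 = 90/11.

Buyers bear 108/11, sellers bear 90/11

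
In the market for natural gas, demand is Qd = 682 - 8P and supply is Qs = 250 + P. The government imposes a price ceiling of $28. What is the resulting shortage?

Equilibrium price would be P* = 48, so the ceiling at 28 binds.
At P = 28: Qd = 682 − 8(28) = 458, Qs = 250 + 1(28) = 278.
Shortage = 458 − 278 = 180.

Shortage = 180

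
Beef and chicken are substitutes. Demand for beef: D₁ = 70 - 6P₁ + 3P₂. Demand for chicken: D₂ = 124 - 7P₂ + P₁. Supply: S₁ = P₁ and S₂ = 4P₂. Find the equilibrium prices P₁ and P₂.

P₁ = 571/37, P₂ = 469/37

Market 1: 70 - 6P₁ + 3P₂ = P₁ → 7P₁ - 3P₂ = 70.
Market 2: 11P₂ - P₁ = 124.
Eliminating P₂: 11×(1) + 3×(2) gives 74P₁ = 1142, so P₁ = 571/37.
Back-substitute into (2): P₂ = (124 + 1×571/37) / 11 = 469/37.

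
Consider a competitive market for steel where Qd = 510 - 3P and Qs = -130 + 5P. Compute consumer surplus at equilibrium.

Equilibrium: 510 - 3P = -130 + 5P gives P* = 80, Q* = 270.
Demand choke price (Qd = 0): P = 170.
CS = ½(170 − 80)(270) = 12150.

Consumer surplus = 12150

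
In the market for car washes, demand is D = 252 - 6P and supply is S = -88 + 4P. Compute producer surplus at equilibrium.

Producer surplus = 288

Equilibrium: 252 - 6P = -88 + 4P gives P* = 34, Q* = 48.
Supply starts at P = 22 (where S = 0).
PS = ½(34 − 22)(48) = 288.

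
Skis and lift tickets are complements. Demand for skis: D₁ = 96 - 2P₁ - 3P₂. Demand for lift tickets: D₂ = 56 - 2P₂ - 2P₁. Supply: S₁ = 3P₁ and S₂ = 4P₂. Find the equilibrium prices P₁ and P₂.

P₁ = 17, P₂ = 11/3

Market 1: 96 - 2P₁ - 3P₂ = 3P₁ → 5P₁ + 3P₂ = 96.
Market 2: 6P₂ + 2P₁ = 56.
Eliminating P₂: 6×(1) − 3×(2) gives 24P₁ = 408, so P₁ = 17.
Back-substitute into (2): P₂ = (56 − 2×17) / 6 = 11/3.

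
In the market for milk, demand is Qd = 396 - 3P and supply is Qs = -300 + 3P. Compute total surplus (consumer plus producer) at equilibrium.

Total surplus = 768

Equilibrium: 396 - 3P = -300 + 3P gives P* = 116, Q* = 48.
Demand choke price: P = 132; supply starts at P = 100.
CS = ½(132 − 116)(48) = 384; PS = ½(116 − 100)(48) = 384.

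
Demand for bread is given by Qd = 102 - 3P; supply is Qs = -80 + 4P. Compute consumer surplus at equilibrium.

Consumer surplus = 96

Equilibrium: 102 - 3P = -80 + 4P gives P* = 26, Q* = 24.
Demand choke price (Qd = 0): P = 34.
CS = ½(34 − 26)(24) = 96.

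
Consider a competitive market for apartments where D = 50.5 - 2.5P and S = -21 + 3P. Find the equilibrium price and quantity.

P* = 13, Q* = 18

Set D = S: 50.5 - 2.5P = -21 + 3P.
71.5 = 5.5P, so P* = 13.
Q* = 50.5 − 2.5(13) = 18.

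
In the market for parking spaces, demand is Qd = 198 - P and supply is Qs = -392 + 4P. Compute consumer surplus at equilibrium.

Consumer surplus = 3200

Equilibrium: 198 - P = -392 + 4P gives P* = 118, Q* = 80.
Demand choke price (Qd = 0): P = 198.
CS = ½(198 − 118)(80) = 3200.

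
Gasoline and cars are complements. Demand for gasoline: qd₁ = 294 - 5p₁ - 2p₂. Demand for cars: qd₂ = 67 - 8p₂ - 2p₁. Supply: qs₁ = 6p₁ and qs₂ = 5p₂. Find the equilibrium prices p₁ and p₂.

p₁ = 3688/139, p₂ = 149/139

Market 1: 294 - 5p₁ - 2p₂ = 6p₁ → 11p₁ + 2p₂ = 294.
Market 2: 13p₂ + 2p₁ = 67.
Eliminating p₂: 13×(1) − 2×(2) gives 139p₁ = 3688, so p₁ = 3688/139.
Back-substitute into (2): p₂ = (67 − 2×3688/139) / 13 = 149/139.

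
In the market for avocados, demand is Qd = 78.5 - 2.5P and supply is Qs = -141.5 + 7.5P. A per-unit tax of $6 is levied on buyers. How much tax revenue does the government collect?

Pre-tax equilibrium: P* = 22, Q* = 23.5.
Tax on buyers shifts demand to Qd = 78.5 − 2.5(P + 6) = 63.5 - 2.5P.
63.5 - 2.5P = -141.5 + 7.5P gives seller price Ps = 20.5; buyers pay Pb = 20.5 + 6 = 26.5.
New quantity: Q = 78.5 − 2.5(26.5) = 12.25.
Revenue = 6 × 12.25 = 73.5.

Tax revenue = 73.5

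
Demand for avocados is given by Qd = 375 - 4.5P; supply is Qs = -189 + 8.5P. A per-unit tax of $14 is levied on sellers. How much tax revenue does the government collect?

Tax revenue = 25221/13

Pre-tax equilibrium: P* = 564/13, Q* = 2337/13.
Tax on sellers shifts supply to Qs = -189 + 8.5(P − 14) = -308 + 8.5P.
375 - 4.5P = -308 + 8.5P gives buyer price Pb = 683/13; sellers receive Ps = 683/13 − 14 = 501/13.
New quantity: Q = 375 − 4.5(683/13) = 3603/26.
Revenue = 14 × 3603/26 = 25221/13.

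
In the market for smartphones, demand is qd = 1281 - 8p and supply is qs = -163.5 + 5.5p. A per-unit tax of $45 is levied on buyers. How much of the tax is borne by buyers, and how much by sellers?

Buyers bear 55/3, sellers bear 80/3

Pre-tax equilibrium: p* = 107, q* = 425.
Tax on buyers shifts demand to qd = 1281 − 8(p + 45) = 921 - 8p.
921 - 8p = -163.5 + 5.5p gives seller price ps = 241/3; buyers pay pb = 241/3 + 45 = 376/3.
New quantity: q = 1281 − 8(376/3) = 835/3.
Buyer burden = 376/3 − 107 = 55/3; seller burden = 107 − 241/3 = 80/3.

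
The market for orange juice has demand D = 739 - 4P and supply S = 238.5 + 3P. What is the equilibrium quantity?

Q* = 453

Set D = S: 739 - 4P = 238.5 + 3P.
500.5 = 7P, so P* = 71.5.
Q* = 739 − 4(71.5) = 453.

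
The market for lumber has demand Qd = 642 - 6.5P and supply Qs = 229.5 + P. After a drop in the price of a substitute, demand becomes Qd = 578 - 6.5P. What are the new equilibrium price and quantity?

Original equilibrium: P* = 55, Q* = 284.5.
New equilibrium: 578 - 6.5P = 229.5 + P, so 348.5 = 7.5P and P' = 697/15; Q' = 578 − 6.5(697/15) = 8279/30.

P' = 697/15, Q' = 8279/30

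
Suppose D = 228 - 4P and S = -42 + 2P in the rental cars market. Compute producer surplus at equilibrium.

Equilibrium: 228 - 4P = -42 + 2P gives P* = 45, Q* = 48.
Supply starts at P = 21 (where S = 0).
PS = ½(45 − 21)(48) = 576.

Producer surplus = 576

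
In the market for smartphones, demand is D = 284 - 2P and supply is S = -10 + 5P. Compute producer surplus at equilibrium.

Producer surplus = 4000

Equilibrium: 284 - 2P = -10 + 5P gives P* = 42, Q* = 200.
Supply starts at P = 2 (where S = 0).
PS = ½(42 − 2)(200) = 4000.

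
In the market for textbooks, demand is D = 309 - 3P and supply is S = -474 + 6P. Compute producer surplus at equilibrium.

Producer surplus = 192

Equilibrium: 309 - 3P = -474 + 6P gives P* = 87, Q* = 48.
Supply starts at P = 79 (where S = 0).
PS = ½(87 − 79)(48) = 192.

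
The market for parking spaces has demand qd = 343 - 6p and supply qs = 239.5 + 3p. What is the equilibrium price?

Set qd = qs: 343 - 6p = 239.5 + 3p.
103.5 = 9p, so p* = 11.5.
q* = 343 − 6(11.5) = 274.

p* = 11.5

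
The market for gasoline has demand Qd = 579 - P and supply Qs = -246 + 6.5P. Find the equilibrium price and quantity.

Set Qd = Qs: 579 - P = -246 + 6.5P.
825 = 7.5P, so P* = 110.
Q* = 579 − 1(110) = 469.

P* = 110, Q* = 469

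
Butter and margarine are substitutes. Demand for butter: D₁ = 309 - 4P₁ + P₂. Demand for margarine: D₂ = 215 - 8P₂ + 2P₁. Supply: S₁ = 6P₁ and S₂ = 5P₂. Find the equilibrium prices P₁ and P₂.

Market 1: 309 - 4P₁ + P₂ = 6P₁ → 10P₁ - P₂ = 309.
Market 2: 13P₂ - 2P₁ = 215.
Eliminating P₂: 13×(1) + 1×(2) gives 128P₁ = 4232, so P₁ = 33.0625.
Back-substitute into (2): P₂ = (215 + 2×33.0625) / 13 = 21.625.

P₁ = 33.0625, P₂ = 21.625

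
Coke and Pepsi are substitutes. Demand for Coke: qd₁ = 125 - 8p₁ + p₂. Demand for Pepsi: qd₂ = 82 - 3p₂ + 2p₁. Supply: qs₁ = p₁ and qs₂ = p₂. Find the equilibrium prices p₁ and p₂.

Market 1: 125 - 8p₁ + p₂ = p₁ → 9p₁ - p₂ = 125.
Market 2: 4p₂ - 2p₁ = 82.
Eliminating p₂: 4×(1) + 1×(2) gives 34p₁ = 582, so p₁ = 291/17.
Back-substitute into (2): p₂ = (82 + 2×291/17) / 4 = 494/17.

p₁ = 291/17, p₂ = 494/17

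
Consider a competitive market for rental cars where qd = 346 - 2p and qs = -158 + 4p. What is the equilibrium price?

p* = 84

Set qd = qs: 346 - 2p = -158 + 4p.
504 = 6p, so p* = 84.
q* = 346 − 2(84) = 178.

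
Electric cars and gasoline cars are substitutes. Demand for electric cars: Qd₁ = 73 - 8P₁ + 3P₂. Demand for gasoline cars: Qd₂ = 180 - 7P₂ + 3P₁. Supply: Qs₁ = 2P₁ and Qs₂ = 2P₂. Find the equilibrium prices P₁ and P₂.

P₁ = 133/9, P₂ = 673/27

Market 1: 73 - 8P₁ + 3P₂ = 2P₁ → 10P₁ - 3P₂ = 73.
Market 2: 9P₂ - 3P₁ = 180.
Eliminating P₂: 9×(1) + 3×(2) gives 81P₁ = 1197, so P₁ = 133/9.
Back-substitute into (2): P₂ = (180 + 3×133/9) / 9 = 673/27.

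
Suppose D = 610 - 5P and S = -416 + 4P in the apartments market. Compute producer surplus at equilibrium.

Equilibrium: 610 - 5P = -416 + 4P gives P* = 114, Q* = 40.
Supply starts at P = 104 (where S = 0).
PS = ½(114 − 104)(40) = 200.

Producer surplus = 200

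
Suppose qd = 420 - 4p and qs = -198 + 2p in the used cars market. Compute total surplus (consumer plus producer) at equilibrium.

Equilibrium: 420 - 4p = -198 + 2p gives p* = 103, q* = 8.
Demand choke price: p = 105; supply starts at p = 99.
CS = ½(105 − 103)(8) = 8; PS = ½(103 − 99)(8) = 16.

Total surplus = 24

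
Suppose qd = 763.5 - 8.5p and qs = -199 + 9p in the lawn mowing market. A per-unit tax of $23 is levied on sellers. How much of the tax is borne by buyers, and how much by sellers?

Pre-tax equilibrium: p* = 55, q* = 296.
Tax on sellers shifts supply to qs = -199 + 9(p − 23) = -406 + 9p.
763.5 - 8.5p = -406 + 9p gives buyer price pb = 2339/35; sellers receive ps = 2339/35 − 23 = 1534/35.
New quantity: q = 763.5 − 8.5(2339/35) = 6841/35.
Buyer burden = 2339/35 − 55 = 414/35; seller burden = 55 − 1534/35 = 391/35.

Buyers bear 414/35, sellers bear 391/35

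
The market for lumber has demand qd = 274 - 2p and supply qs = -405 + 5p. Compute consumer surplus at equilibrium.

Consumer surplus = 1600

Equilibrium: 274 - 2p = -405 + 5p gives p* = 97, q* = 80.
Demand choke price (qd = 0): p = 137.
CS = ½(137 − 97)(80) = 1600.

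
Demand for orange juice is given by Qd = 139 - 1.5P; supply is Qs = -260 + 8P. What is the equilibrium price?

P* = 42

Set Qd = Qs: 139 - 1.5P = -260 + 8P.
399 = 9.5P, so P* = 42.
Q* = 139 − 1.5(42) = 76.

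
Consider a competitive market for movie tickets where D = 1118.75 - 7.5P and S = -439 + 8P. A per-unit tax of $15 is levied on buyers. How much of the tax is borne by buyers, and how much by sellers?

Buyers bear 240/31, sellers bear 225/31

Pre-tax equilibrium: P* = 100.5, Q* = 365.
Tax on buyers shifts demand to D = 1118.75 − 7.5(P + 15) = 1006.25 - 7.5P.
1006.25 - 7.5P = -439 + 8P gives seller price Ps = 5781/62; buyers pay Pb = 5781/62 + 15 = 6711/62.
New quantity: Q = 1118.75 − 7.5(6711/62) = 9515/31.
Buyer burden = 6711/62 − 100.5 = 240/31; seller burden = 100.5 − 5781/62 = 225/31.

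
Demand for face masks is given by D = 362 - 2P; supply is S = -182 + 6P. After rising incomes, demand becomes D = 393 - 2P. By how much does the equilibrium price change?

ΔP = 3.875

Original equilibrium: P* = 68, Q* = 226.
New equilibrium: 393 - 2P = -182 + 6P, so 575 = 8P and P' = 71.875; Q' = 393 − 2(71.875) = 249.25.
Change in price: 71.875 − 68 = 3.875.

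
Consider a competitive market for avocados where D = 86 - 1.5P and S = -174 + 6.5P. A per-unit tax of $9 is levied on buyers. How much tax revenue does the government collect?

Pre-tax equilibrium: P* = 32.5, Q* = 37.25.
Tax on buyers shifts demand to D = 86 − 1.5(P + 9) = 72.5 - 1.5P.
72.5 - 1.5P = -174 + 6.5P gives seller price Ps = 30.8125; buyers pay Pb = 30.8125 + 9 = 39.8125.
New quantity: Q = 86 − 1.5(39.8125) = 26.28125.
Revenue = 9 × 26.28125 = 236.53125.

Tax revenue = 236.53125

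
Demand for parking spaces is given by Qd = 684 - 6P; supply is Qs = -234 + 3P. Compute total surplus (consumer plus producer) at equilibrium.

Equilibrium: 684 - 6P = -234 + 3P gives P* = 102, Q* = 72.
Demand choke price: P = 114; supply starts at P = 78.
CS = ½(114 − 102)(72) = 432; PS = ½(102 − 78)(72) = 864.

Total surplus = 1296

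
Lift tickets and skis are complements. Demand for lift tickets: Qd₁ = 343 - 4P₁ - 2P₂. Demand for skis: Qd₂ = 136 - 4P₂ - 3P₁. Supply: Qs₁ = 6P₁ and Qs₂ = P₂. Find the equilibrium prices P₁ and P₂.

Market 1: 343 - 4P₁ - 2P₂ = 6P₁ → 10P₁ + 2P₂ = 343.
Market 2: 5P₂ + 3P₁ = 136.
Eliminating P₂: 5×(1) − 2×(2) gives 44P₁ = 1443, so P₁ = 1443/44.
Back-substitute into (2): P₂ = (136 − 3×1443/44) / 5 = 331/44.

P₁ = 1443/44, P₂ = 331/44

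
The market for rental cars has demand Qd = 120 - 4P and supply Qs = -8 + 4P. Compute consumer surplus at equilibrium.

Equilibrium: 120 - 4P = -8 + 4P gives P* = 16, Q* = 56.
Demand choke price (Qd = 0): P = 30.
CS = ½(30 − 16)(56) = 392.

Consumer surplus = 392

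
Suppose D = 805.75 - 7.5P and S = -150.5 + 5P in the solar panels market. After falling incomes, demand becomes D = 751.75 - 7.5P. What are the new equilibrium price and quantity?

Original equilibrium: P* = 76.5, Q* = 232.
New equilibrium: 751.75 - 7.5P = -150.5 + 5P, so 902.25 = 12.5P and P' = 72.18; Q' = 751.75 − 7.5(72.18) = 210.4.

P' = 72.18, Q' = 210.4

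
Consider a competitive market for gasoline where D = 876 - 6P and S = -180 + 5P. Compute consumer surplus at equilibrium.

Consumer surplus = 7500

Equilibrium: 876 - 6P = -180 + 5P gives P* = 96, Q* = 300.
Demand choke price (D = 0): P = 146.
CS = ½(146 − 96)(300) = 7500.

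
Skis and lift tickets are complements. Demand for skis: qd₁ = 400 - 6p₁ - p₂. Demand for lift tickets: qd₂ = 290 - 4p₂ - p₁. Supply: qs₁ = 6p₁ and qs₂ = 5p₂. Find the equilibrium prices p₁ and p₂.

p₁ = 3310/107, p₂ = 3080/107

Market 1: 400 - 6p₁ - p₂ = 6p₁ → 12p₁ + p₂ = 400.
Market 2: 9p₂ + p₁ = 290.
Eliminating p₂: 9×(1) − 1×(2) gives 107p₁ = 3310, so p₁ = 3310/107.
Back-substitute into (2): p₂ = (290 − 1×3310/107) / 9 = 3080/107.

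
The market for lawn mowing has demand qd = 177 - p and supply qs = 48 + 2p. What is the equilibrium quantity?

q* = 134

Set qd = qs: 177 - p = 48 + 2p.
129 = 3p, so p* = 43.
q* = 177 − 1(43) = 134.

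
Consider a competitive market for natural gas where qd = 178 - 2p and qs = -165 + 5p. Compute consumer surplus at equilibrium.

Equilibrium: 178 - 2p = -165 + 5p gives p* = 49, q* = 80.
Demand choke price (qd = 0): p = 89.
CS = ½(89 − 49)(80) = 1600.

Consumer surplus = 1600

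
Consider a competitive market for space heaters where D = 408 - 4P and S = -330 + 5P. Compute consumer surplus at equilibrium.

Equilibrium: 408 - 4P = -330 + 5P gives P* = 82, Q* = 80.
Demand choke price (D = 0): P = 102.
CS = ½(102 − 82)(80) = 800.

Consumer surplus = 800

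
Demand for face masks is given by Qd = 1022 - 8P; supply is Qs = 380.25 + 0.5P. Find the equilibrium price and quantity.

P* = 75.5, Q* = 418

Set Qd = Qs: 1022 - 8P = 380.25 + 0.5P.
641.75 = 8.5P, so P* = 75.5.
Q* = 1022 − 8(75.5) = 418.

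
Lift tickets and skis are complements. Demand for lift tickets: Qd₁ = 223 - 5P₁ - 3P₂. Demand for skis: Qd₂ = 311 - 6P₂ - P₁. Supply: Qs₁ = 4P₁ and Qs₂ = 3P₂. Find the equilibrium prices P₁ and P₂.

P₁ = 179/13, P₂ = 1288/39

Market 1: 223 - 5P₁ - 3P₂ = 4P₁ → 9P₁ + 3P₂ = 223.
Market 2: 9P₂ + P₁ = 311.
Eliminating P₂: 9×(1) − 3×(2) gives 78P₁ = 1074, so P₁ = 179/13.
Back-substitute into (2): P₂ = (311 − 1×179/13) / 9 = 1288/39.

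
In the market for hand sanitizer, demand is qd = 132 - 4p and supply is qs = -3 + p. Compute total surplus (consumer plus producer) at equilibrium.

Equilibrium: 132 - 4p = -3 + p gives p* = 27, q* = 24.
Demand choke price: p = 33; supply starts at p = 3.
CS = ½(33 − 27)(24) = 72; PS = ½(27 − 3)(24) = 288.

Total surplus = 360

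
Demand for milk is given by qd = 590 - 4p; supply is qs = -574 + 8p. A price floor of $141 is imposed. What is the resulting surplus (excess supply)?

Surplus = 528

Equilibrium price would be p* = 97, so the floor at 141 binds.
At p = 141: qd = 26, qs = 554.
Surplus = 554 − 26 = 528.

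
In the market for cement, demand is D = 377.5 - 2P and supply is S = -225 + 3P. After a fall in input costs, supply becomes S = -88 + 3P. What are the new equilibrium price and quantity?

Original equilibrium: P* = 120.5, Q* = 136.5.
New equilibrium: 377.5 - 2P = -88 + 3P, so 465.5 = 5P and P' = 93.1; Q' = 377.5 − 2(93.1) = 191.3.

P' = 93.1, Q' = 191.3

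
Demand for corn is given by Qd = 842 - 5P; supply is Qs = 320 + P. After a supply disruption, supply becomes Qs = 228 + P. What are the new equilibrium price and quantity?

Original equilibrium: P* = 87, Q* = 407.
New equilibrium: 842 - 5P = 228 + P, so 614 = 6P and P' = 307/3; Q' = 842 − 5(307/3) = 991/3.

P' = 307/3, Q' = 991/3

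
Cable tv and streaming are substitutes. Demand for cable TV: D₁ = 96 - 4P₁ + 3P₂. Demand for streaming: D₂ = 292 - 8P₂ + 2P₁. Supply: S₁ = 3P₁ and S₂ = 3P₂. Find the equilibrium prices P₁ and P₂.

P₁ = 1932/71, P₂ = 2236/71

Market 1: 96 - 4P₁ + 3P₂ = 3P₁ → 7P₁ - 3P₂ = 96.
Market 2: 11P₂ - 2P₁ = 292.
Eliminating P₂: 11×(1) + 3×(2) gives 71P₁ = 1932, so P₁ = 1932/71.
Back-substitute into (2): P₂ = (292 + 2×1932/71) / 11 = 2236/71.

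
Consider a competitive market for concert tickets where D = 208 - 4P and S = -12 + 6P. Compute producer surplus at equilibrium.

Producer surplus = 1200

Equilibrium: 208 - 4P = -12 + 6P gives P* = 22, Q* = 120.
Supply starts at P = 2 (where S = 0).
PS = ½(22 − 2)(120) = 1200.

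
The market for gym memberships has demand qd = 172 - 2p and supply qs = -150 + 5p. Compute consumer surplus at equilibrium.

Consumer surplus = 1600

Equilibrium: 172 - 2p = -150 + 5p gives p* = 46, q* = 80.
Demand choke price (qd = 0): p = 86.
CS = ½(86 − 46)(80) = 1600.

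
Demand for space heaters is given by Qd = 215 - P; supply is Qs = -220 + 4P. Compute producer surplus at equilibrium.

Producer surplus = 2048

Equilibrium: 215 - P = -220 + 4P gives P* = 87, Q* = 128.
Supply starts at P = 55 (where Qs = 0).
PS = ½(87 − 55)(128) = 2048.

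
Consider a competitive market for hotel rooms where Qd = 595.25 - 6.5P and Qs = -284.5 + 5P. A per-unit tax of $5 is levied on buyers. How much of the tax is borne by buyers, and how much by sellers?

Buyers bear 50/23, sellers bear 65/23

Pre-tax equilibrium: P* = 76.5, Q* = 98.
Tax on buyers shifts demand to Qd = 595.25 − 6.5(P + 5) = 562.75 - 6.5P.
562.75 - 6.5P = -284.5 + 5P gives seller price Ps = 3389/46; buyers pay Pb = 3389/46 + 5 = 3619/46.
New quantity: Q = 595.25 − 6.5(3619/46) = 1929/23.
Buyer burden = 3619/46 − 76.5 = 50/23; seller burden = 76.5 − 3389/46 = 65/23.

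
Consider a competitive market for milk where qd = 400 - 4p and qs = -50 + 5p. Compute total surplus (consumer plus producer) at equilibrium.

Total surplus = 9000

Equilibrium: 400 - 4p = -50 + 5p gives p* = 50, q* = 200.
Demand choke price: p = 100; supply starts at p = 10.
CS = ½(100 − 50)(200) = 5000; PS = ½(50 − 10)(200) = 4000.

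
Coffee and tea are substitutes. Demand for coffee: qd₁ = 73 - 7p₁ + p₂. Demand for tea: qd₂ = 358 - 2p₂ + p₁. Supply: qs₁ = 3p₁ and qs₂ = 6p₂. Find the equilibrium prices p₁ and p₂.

p₁ = 942/79, p₂ = 3653/79

Market 1: 73 - 7p₁ + p₂ = 3p₁ → 10p₁ - p₂ = 73.
Market 2: 8p₂ - p₁ = 358.
Eliminating p₂: 8×(1) + 1×(2) gives 79p₁ = 942, so p₁ = 942/79.
Back-substitute into (2): p₂ = (358 + 1×942/79) / 8 = 3653/79.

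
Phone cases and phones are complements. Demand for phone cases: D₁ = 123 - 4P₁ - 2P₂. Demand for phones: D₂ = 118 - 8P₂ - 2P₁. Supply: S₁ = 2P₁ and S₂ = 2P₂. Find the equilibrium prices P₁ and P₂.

Market 1: 123 - 4P₁ - 2P₂ = 2P₁ → 6P₁ + 2P₂ = 123.
Market 2: 10P₂ + 2P₁ = 118.
Eliminating P₂: 10×(1) − 2×(2) gives 56P₁ = 994, so P₁ = 17.75.
Back-substitute into (2): P₂ = (118 − 2×17.75) / 10 = 8.25.

P₁ = 17.75, P₂ = 8.25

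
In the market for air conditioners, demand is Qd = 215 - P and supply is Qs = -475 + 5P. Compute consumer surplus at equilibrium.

Equilibrium: 215 - P = -475 + 5P gives P* = 115, Q* = 100.
Demand choke price (Qd = 0): P = 215.
CS = ½(215 − 115)(100) = 5000.

Consumer surplus = 5000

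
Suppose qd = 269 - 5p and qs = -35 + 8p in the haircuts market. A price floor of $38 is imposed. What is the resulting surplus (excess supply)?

Equilibrium price would be p* = 304/13, so the floor at 38 binds.
At p = 38: qd = 79, qs = 269.
Surplus = 269 − 79 = 190.

Surplus = 190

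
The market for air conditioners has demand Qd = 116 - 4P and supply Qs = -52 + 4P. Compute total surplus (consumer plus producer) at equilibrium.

Equilibrium: 116 - 4P = -52 + 4P gives P* = 21, Q* = 32.
Demand choke price: P = 29; supply starts at P = 13.
CS = ½(29 − 21)(32) = 128; PS = ½(21 − 13)(32) = 128.

Total surplus = 256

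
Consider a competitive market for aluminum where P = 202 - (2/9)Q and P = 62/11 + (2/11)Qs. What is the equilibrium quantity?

Q* = 486

Set the two price expressions equal: 202 - (2/9)Q = 62/11 + (2/11)Q.
2160/11 = (40/99)Q, so Q* = 486.
P* = 202 − (2/9)(486) = 94.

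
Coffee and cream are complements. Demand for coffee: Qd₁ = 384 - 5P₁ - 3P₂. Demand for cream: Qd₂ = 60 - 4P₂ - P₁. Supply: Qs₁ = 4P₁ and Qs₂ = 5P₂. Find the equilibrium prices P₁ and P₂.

Market 1: 384 - 5P₁ - 3P₂ = 4P₁ → 9P₁ + 3P₂ = 384.
Market 2: 9P₂ + P₁ = 60.
Eliminating P₂: 9×(1) − 3×(2) gives 78P₁ = 3276, so P₁ = 42.
Back-substitute into (2): P₂ = (60 − 1×42) / 9 = 2.

P₁ = 42, P₂ = 2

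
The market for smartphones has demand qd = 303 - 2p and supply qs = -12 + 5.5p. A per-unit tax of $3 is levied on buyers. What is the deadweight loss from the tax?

Pre-tax equilibrium: p* = 42, q* = 219.
Tax on buyers shifts demand to qd = 303 − 2(p + 3) = 297 - 2p.
297 - 2p = -12 + 5.5p gives seller price ps = 41.2; buyers pay pb = 41.2 + 3 = 44.2.
New quantity: q = 303 − 2(44.2) = 214.6.
DWL = ½ × 3 × (219 − 214.6) = 6.6.

Deadweight loss = 6.6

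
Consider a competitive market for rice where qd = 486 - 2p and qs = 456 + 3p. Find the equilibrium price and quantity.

p* = 6, q* = 474

Set qd = qs: 486 - 2p = 456 + 3p.
30 = 5p, so p* = 6.
q* = 486 − 2(6) = 474.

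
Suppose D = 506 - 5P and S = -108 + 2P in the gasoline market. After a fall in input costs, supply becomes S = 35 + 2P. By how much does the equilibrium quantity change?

Original equilibrium: P* = 614/7, Q* = 472/7.
New equilibrium: 506 - 5P = 35 + 2P, so 471 = 7P and P' = 471/7; Q' = 506 − 5(471/7) = 1187/7.
Change in quantity: 1187/7 − 472/7 = 715/7.

ΔQ = 715/7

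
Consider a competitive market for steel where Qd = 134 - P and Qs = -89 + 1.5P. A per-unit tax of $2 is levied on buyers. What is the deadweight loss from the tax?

Pre-tax equilibrium: P* = 89.2, Q* = 44.8.
Tax on buyers shifts demand to Qd = 134 − 1(P + 2) = 132 - P.
132 - P = -89 + 1.5P gives seller price Ps = 88.4; buyers pay Pb = 88.4 + 2 = 90.4.
New quantity: Q = 134 − 1(90.4) = 43.6.
DWL = ½ × 2 × (44.8 − 43.6) = 1.2.

Deadweight loss = 1.2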